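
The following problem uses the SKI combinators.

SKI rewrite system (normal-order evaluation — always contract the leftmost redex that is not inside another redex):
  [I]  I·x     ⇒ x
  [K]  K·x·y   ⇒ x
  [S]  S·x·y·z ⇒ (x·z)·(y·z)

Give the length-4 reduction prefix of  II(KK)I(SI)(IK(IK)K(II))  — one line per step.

Answer: after 4 steps: SI

Reduction:
  start: II(KK)I(SI)(IK(IK)K(II))
  [1] I(KK)I(SI)(IK(IK)K(II))
  [2] KKI(SI)(IK(IK)K(II))
  [3] K(SI)(IK(IK)K(II))
  [4] SI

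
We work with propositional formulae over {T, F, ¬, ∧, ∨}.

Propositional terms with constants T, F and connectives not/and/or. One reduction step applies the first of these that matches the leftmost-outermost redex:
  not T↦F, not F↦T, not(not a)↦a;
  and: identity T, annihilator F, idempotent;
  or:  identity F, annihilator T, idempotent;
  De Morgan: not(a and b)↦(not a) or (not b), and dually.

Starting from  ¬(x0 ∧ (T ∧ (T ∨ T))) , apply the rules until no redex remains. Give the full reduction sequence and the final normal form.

  start: ¬(x0 ∧ (T ∧ (T ∨ T)))
  [1] ¬x0 ∨ ¬(T ∧ (T ∨ T))
  [2] ¬x0 ∨ (¬T ∨ ¬(T ∨ T))
  [3] ¬x0 ∨ (F ∨ ¬(T ∨ T))
  [4] ¬x0 ∨ ¬(T ∨ T)
  [5] ¬x0 ∨ (¬T ∧ ¬T)
  [6] ¬x0 ∨ ¬T
  [7] ¬x0 ∨ F
  [8] ¬x0

Answer: normal form = ¬x0  (in 8 steps)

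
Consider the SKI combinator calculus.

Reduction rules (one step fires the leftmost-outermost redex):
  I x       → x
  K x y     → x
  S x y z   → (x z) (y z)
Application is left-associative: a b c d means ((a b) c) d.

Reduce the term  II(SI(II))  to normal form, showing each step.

  start: II(SI(II))
  [1] I(SI(II))
  [2] SI(II)
  [3] SII

Answer: normal form = SII  (in 3 steps)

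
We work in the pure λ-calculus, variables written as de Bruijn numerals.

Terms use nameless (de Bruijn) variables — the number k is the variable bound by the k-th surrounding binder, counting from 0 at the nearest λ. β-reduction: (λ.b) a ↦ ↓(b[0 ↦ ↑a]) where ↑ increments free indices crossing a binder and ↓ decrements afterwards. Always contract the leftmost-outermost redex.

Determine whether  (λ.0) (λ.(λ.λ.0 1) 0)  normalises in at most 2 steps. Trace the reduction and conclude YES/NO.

Answer: YES — reaches normal form λ.λ.0 1 in 2 ≤ 2 steps

Working:
  start: (λ.0) (λ.(λ.λ.0 1) 0)
  step 1: λ.(λ.λ.0 1) 0
  step 2: λ.λ.0 1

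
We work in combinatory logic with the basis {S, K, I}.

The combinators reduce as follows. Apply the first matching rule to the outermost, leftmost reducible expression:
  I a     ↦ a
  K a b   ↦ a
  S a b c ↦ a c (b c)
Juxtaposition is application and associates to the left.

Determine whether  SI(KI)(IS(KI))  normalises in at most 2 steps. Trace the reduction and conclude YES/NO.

Answer: NO — after 2 steps the term is IS(KI)(KI(IS(KI))), not yet normal

Reduction:
  start: SI(KI)(IS(KI))
  [1] I(IS(KI))(KI(IS(KI)))
  [2] IS(KI)(KI(IS(KI)))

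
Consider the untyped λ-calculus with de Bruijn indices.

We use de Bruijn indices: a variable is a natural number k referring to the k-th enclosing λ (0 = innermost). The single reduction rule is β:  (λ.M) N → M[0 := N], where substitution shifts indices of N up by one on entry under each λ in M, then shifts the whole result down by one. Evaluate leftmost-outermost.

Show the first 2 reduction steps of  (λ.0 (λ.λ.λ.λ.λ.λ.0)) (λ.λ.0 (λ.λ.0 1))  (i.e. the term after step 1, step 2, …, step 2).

  start: (λ.0 (λ.λ.λ.λ.λ.λ.0)) (λ.λ.0 (λ.λ.0 1))
  [1] (λ.λ.0 (λ.λ.0 1)) (λ.λ.λ.λ.λ.λ.0)
  [2] λ.0 (λ.λ.0 1)

Answer: after 2 steps: λ.0 (λ.λ.0 1)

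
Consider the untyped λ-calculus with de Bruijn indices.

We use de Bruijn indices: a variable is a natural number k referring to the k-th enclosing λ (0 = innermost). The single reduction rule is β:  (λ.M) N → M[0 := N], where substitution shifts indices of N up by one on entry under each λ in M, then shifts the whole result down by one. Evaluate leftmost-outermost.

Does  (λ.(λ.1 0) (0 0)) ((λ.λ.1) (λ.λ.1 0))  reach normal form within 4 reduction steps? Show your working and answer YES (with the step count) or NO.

Answer: YES — reaches normal form λ.λ.1 0 in 4 ≤ 4 steps

Working:
  start: (λ.(λ.1 0) (0 0)) ((λ.λ.1) (λ.λ.1 0))
  [1] (λ.(λ.λ.1) (λ.λ.1 0) 0) ((λ.λ.1) (λ.λ.1 0) ((λ.λ.1) (λ.λ.1 0)))
  [2] (λ.λ.1) (λ.λ.1 0) ((λ.λ.1) (λ.λ.1 0) ((λ.λ.1) (λ.λ.1 0)))
  [3] (λ.λ.λ.1 0) ((λ.λ.1) (λ.λ.1 0) ((λ.λ.1) (λ.λ.1 0)))
  [4] λ.λ.1 0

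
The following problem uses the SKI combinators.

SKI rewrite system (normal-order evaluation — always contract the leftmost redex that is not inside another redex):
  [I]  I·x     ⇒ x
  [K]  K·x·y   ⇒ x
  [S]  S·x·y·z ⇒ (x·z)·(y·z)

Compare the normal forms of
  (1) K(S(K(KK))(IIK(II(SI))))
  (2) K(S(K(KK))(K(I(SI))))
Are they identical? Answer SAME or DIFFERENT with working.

Answer: SAME — A ⇓ K(S(K(KK))(K(SI))), B ⇓ K(S(K(KK))(K(SI)))

Working:
Term A:
  start: K(S(K(KK))(IIK(II(SI))))
  →1  K(S(K(KK))(IK(II(SI))))
  →2  K(S(K(KK))(K(II(SI))))
  →3  K(S(K(KK))(K(I(SI))))
  →4  K(S(K(KK))(K(SI)))

Term B:
  start: K(S(K(KK))(K(I(SI))))
  →1  K(S(K(KK))(K(SI)))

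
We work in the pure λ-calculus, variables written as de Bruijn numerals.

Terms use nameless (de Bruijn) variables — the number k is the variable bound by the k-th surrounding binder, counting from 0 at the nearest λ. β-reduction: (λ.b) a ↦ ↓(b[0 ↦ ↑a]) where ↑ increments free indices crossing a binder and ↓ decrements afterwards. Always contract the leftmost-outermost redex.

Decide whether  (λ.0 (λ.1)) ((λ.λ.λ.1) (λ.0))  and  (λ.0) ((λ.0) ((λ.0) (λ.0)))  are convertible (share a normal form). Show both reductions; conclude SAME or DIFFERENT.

Term A:
  start: (λ.0 (λ.1)) ((λ.λ.λ.1) (λ.0))
  →1  (λ.λ.λ.1) (λ.0) (λ.(λ.λ.λ.1) (λ.0))
  →2  (λ.λ.1) (λ.(λ.λ.λ.1) (λ.0))
  →3  λ.λ.(λ.λ.λ.1) (λ.0)
  →4  λ.λ.λ.λ.1

Term B:
  start: (λ.0) ((λ.0) ((λ.0) (λ.0)))
  →1  (λ.0) ((λ.0) (λ.0))
  →2  (λ.0) (λ.0)
  →3  λ.0

Answer: DIFFERENT — A ⇓ λ.λ.λ.λ.1, B ⇓ λ.0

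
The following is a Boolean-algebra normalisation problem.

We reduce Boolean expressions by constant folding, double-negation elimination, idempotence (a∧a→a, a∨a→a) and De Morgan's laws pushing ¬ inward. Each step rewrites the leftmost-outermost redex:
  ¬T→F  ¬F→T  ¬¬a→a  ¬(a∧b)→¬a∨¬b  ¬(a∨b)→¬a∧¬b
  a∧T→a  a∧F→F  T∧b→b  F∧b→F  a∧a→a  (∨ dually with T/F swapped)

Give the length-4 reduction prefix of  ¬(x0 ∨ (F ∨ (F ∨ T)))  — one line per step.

  start: ¬(x0 ∨ (F ∨ (F ∨ T)))
  step 1: ¬x0 ∧ ¬(F ∨ (F ∨ T))
  step 2: ¬x0 ∧ (¬F ∧ ¬(F ∨ T))
  step 3: ¬x0 ∧ (T ∧ ¬(F ∨ T))
  step 4: ¬x0 ∧ ¬(F ∨ T)

Answer: after 4 steps: ¬x0 ∧ ¬(F ∨ T)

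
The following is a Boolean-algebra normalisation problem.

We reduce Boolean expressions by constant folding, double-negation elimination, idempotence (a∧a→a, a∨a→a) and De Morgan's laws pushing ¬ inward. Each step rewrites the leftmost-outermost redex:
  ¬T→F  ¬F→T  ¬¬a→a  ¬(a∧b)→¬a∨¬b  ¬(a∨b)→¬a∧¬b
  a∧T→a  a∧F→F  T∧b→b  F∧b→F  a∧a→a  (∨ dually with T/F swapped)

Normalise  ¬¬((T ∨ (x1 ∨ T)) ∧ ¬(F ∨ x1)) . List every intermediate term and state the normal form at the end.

  start: ¬¬((T ∨ (x1 ∨ T)) ∧ ¬(F ∨ x1))
  [1] (T ∨ (x1 ∨ T)) ∧ ¬(F ∨ x1)
  [2] T ∧ ¬(F ∨ x1)
  [3] ¬(F ∨ x1)
  [4] ¬F ∧ ¬x1
  [5] T ∧ ¬x1
  [6] ¬x1

Answer: normal form = ¬x1  (in 6 steps)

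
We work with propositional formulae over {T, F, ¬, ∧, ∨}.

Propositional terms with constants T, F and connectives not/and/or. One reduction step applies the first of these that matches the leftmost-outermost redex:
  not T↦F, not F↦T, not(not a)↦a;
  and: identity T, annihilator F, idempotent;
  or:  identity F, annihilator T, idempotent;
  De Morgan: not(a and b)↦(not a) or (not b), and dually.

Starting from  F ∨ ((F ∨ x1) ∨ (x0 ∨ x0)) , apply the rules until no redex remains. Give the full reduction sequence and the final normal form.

Answer: normal form = x1 ∨ x0  (in 3 steps)

Derivation:
  start: F ∨ ((F ∨ x1) ∨ (x0 ∨ x0))
  step 1: (F ∨ x1) ∨ (x0 ∨ x0)
  step 2: x1 ∨ (x0 ∨ x0)
  step 3: x1 ∨ x0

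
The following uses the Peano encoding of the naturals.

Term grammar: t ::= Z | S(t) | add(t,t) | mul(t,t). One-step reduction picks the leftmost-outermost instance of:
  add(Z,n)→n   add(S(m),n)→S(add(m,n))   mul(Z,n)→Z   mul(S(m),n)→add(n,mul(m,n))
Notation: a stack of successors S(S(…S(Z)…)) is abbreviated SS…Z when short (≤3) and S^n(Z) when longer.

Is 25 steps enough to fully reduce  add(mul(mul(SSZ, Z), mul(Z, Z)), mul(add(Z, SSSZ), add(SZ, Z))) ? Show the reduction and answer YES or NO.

  start: add(mul(mul(SSZ, Z), mul(Z, Z)), mul(add(Z, SSSZ), add(SZ, Z)))
  →1  add(mul(add(Z, mul(SZ, Z)), mul(Z, Z)), mul(add(Z, SSSZ), add(SZ, Z)))
  →2  add(mul(mul(SZ, Z), mul(Z, Z)), mul(add(Z, SSSZ), add(SZ, Z)))
  →3  add(mul(add(Z, mul(Z, Z)), mul(Z, Z)), mul(add(Z, SSSZ), add(SZ, Z)))
  →4  add(mul(mul(Z, Z), mul(Z, Z)), mul(add(Z, SSSZ), add(SZ, Z)))
  →5  add(mul(Z, mul(Z, Z)), mul(add(Z, SSSZ), add(SZ, Z)))
  →6  add(Z, mul(add(Z, SSSZ), add(SZ, Z)))
  →7  mul(add(Z, SSSZ), add(SZ, Z))
  →8  mul(SSSZ, add(SZ, Z))
  →9  add(add(SZ, Z), mul(SSZ, add(SZ, Z)))
  →10  add(S(add(Z, Z)), mul(SSZ, add(SZ, Z)))
  →11  S(add(add(Z, Z), mul(SSZ, add(SZ, Z))))
  →12  S(add(Z, mul(SSZ, add(SZ, Z))))
  →13  S(mul(SSZ, add(SZ, Z)))
  →14  S(add(add(SZ, Z), mul(SZ, add(SZ, Z))))
  →15  S(add(S(add(Z, Z)), mul(SZ, add(SZ, Z))))
  →16  S(S(add(add(Z, Z), mul(SZ, add(SZ, Z)))))
  →17  S(S(add(Z, mul(SZ, add(SZ, Z)))))
  →18  S(S(mul(SZ, add(SZ, Z))))
  →19  S(S(add(add(SZ, Z), mul(Z, add(SZ, Z)))))
  →20  S(S(add(S(add(Z, Z)), mul(Z, add(SZ, Z)))))
  →21  S(S(S(add(add(Z, Z), mul(Z, add(SZ, Z))))))
  →22  S(S(S(add(Z, mul(Z, add(SZ, Z))))))
  →23  S(S(S(mul(Z, add(SZ, Z)))))
  →24  SSSZ

Answer: YES — reaches normal form SSSZ in 24 ≤ 25 steps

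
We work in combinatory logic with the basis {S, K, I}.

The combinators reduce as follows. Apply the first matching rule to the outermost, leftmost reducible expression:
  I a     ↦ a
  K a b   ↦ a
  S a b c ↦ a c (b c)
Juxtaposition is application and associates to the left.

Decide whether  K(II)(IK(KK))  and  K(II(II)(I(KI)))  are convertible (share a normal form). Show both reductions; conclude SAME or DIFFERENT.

Term A:
  start: K(II)(IK(KK))
  step 1: II
  step 2: I

Term B:
  start: K(II(II)(I(KI)))
  step 1: K(I(II)(I(KI)))
  step 2: K(II(I(KI)))
  step 3: K(I(I(KI)))
  step 4: K(I(KI))
  step 5: K(KI)

Answer: DIFFERENT — A ⇓ I, B ⇓ K(KI)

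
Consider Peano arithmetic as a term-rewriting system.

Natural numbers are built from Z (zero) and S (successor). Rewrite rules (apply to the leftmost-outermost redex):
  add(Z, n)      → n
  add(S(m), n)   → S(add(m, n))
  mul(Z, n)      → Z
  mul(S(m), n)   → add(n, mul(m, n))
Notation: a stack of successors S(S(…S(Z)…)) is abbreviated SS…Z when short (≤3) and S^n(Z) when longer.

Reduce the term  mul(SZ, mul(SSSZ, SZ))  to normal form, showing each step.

Answer: normal form = SSSZ  (in 16 steps)

Derivation:
  start: mul(SZ, mul(SSSZ, SZ))
  step 1: add(mul(SSSZ, SZ), mul(Z, mul(SSSZ, SZ)))
  step 2: add(add(SZ, mul(SSZ, SZ)), mul(Z, mul(SSSZ, SZ)))
  step 3: add(S(add(Z, mul(SSZ, SZ))), mul(Z, mul(SSSZ, SZ)))
  step 4: S(add(add(Z, mul(SSZ, SZ)), mul(Z, mul(SSSZ, SZ))))
  step 5: S(add(mul(SSZ, SZ), mul(Z, mul(SSSZ, SZ))))
  step 6: S(add(add(SZ, mul(SZ, SZ)), mul(Z, mul(SSSZ, SZ))))
  step 7: S(add(S(add(Z, mul(SZ, SZ))), mul(Z, mul(SSSZ, SZ))))
  step 8: S(S(add(add(Z, mul(SZ, SZ)), mul(Z, mul(SSSZ, SZ)))))
  step 9: S(S(add(mul(SZ, SZ), mul(Z, mul(SSSZ, SZ)))))
  step 10: S(S(add(add(SZ, mul(Z, SZ)), mul(Z, mul(SSSZ, SZ)))))
  step 11: S(S(add(S(add(Z, mul(Z, SZ))), mul(Z, mul(SSSZ, SZ)))))
  step 12: S(S(S(add(add(Z, mul(Z, SZ)), mul(Z, mul(SSSZ, SZ))))))
  step 13: S(S(S(add(mul(Z, SZ), mul(Z, mul(SSSZ, SZ))))))
  step 14: S(S(S(add(Z, mul(Z, mul(SSSZ, SZ))))))
  step 15: S(S(S(mul(Z, mul(SSSZ, SZ)))))
  step 16: SSSZ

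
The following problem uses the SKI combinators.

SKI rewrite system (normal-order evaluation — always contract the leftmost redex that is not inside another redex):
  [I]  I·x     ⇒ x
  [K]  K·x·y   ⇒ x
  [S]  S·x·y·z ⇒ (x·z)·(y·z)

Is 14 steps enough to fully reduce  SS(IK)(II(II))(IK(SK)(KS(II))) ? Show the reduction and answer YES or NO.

  start: SS(IK)(II(II))(IK(SK)(KS(II)))
  →1  S(II(II))(IK(II(II)))(IK(SK)(KS(II)))
  →2  II(II)(IK(SK)(KS(II)))(IK(II(II))(IK(SK)(KS(II))))
  →3  I(II)(IK(SK)(KS(II)))(IK(II(II))(IK(SK)(KS(II))))
  →4  II(IK(SK)(KS(II)))(IK(II(II))(IK(SK)(KS(II))))
  →5  I(IK(SK)(KS(II)))(IK(II(II))(IK(SK)(KS(II))))
  →6  IK(SK)(KS(II))(IK(II(II))(IK(SK)(KS(II))))
  →7  K(SK)(KS(II))(IK(II(II))(IK(SK)(KS(II))))
  →8  SK(IK(II(II))(IK(SK)(KS(II))))
  →9  SK(K(II(II))(IK(SK)(KS(II))))
  →10  SK(II(II))
  →11  SK(I(II))
  →12  SK(II)
  →13  SKI

Answer: YES — reaches normal form SKI in 13 ≤ 14 steps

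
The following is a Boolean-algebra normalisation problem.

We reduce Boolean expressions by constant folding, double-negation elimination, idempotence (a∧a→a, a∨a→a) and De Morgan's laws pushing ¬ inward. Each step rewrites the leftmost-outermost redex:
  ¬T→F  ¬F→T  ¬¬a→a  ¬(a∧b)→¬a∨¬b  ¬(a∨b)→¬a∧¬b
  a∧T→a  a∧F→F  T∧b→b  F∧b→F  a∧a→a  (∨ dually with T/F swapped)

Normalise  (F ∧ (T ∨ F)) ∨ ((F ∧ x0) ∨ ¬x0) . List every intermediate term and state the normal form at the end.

Answer: normal form = ¬x0  (in 4 steps)

Derivation:
  start: (F ∧ (T ∨ F)) ∨ ((F ∧ x0) ∨ ¬x0)
  [1] F ∨ ((F ∧ x0) ∨ ¬x0)
  [2] (F ∧ x0) ∨ ¬x0
  [3] F ∨ ¬x0
  [4] ¬x0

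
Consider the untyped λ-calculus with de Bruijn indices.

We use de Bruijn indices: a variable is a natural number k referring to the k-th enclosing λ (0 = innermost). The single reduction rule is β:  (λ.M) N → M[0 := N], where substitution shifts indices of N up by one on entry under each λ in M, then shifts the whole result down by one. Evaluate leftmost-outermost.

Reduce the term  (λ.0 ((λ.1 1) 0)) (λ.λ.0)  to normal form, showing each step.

Answer: normal form = λ.0  (in 2 steps)

Reduction:
  start: (λ.0 ((λ.1 1) 0)) (λ.λ.0)
  [1] (λ.λ.0) ((λ.(λ.λ.0) (λ.λ.0)) (λ.λ.0))
  [2] λ.0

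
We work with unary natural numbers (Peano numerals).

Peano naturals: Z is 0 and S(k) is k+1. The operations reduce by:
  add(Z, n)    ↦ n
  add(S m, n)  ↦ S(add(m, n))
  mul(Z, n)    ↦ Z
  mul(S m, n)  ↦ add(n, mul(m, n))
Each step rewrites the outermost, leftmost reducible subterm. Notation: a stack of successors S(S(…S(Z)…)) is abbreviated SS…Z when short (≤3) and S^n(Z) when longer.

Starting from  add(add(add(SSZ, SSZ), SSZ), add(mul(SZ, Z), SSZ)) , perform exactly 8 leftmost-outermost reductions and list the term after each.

Answer: after 8 steps: S(S(add(S(add(SZ, SSZ)), add(mul(SZ, Z), SSZ))))

Derivation:
  start: add(add(add(SSZ, SSZ), SSZ), add(mul(SZ, Z), SSZ))
  [1] add(add(S(add(SZ, SSZ)), SSZ), add(mul(SZ, Z), SSZ))
  [2] add(S(add(add(SZ, SSZ), SSZ)), add(mul(SZ, Z), SSZ))
  [3] S(add(add(add(SZ, SSZ), SSZ), add(mul(SZ, Z), SSZ)))
  [4] S(add(add(S(add(Z, SSZ)), SSZ), add(mul(SZ, Z), SSZ)))
  [5] S(add(S(add(add(Z, SSZ), SSZ)), add(mul(SZ, Z), SSZ)))
  [6] S(S(add(add(add(Z, SSZ), SSZ), add(mul(SZ, Z), SSZ))))
  [7] S(S(add(add(SSZ, SSZ), add(mul(SZ, Z), SSZ))))
  [8] S(S(add(S(add(SZ, SSZ)), add(mul(SZ, Z), SSZ))))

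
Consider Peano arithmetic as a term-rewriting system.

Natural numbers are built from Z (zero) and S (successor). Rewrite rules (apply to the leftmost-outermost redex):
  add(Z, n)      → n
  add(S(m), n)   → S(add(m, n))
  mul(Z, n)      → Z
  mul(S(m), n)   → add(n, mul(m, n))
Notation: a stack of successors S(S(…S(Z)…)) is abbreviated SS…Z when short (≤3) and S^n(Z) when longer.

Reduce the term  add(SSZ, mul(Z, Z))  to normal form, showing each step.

Answer: normal form = SSZ  (in 4 steps)

Reduction:
  start: add(SSZ, mul(Z, Z))
  step 1: S(add(SZ, mul(Z, Z)))
  step 2: S(S(add(Z, mul(Z, Z))))
  step 3: S(S(mul(Z, Z)))
  step 4: SSZ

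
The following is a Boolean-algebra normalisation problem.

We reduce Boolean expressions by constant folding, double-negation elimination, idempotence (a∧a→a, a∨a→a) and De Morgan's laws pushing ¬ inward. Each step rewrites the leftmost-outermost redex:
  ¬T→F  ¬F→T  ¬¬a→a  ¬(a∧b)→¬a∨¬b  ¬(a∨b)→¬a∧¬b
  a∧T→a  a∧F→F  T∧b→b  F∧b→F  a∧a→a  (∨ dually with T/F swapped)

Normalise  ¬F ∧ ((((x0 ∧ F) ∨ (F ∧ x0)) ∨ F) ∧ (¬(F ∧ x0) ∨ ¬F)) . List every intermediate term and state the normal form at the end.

Answer: normal form = F  (in 7 steps)

Working:
  start: ¬F ∧ ((((x0 ∧ F) ∨ (F ∧ x0)) ∨ F) ∧ (¬(F ∧ x0) ∨ ¬F))
  →1  T ∧ ((((x0 ∧ F) ∨ (F ∧ x0)) ∨ F) ∧ (¬(F ∧ x0) ∨ ¬F))
  →2  (((x0 ∧ F) ∨ (F ∧ x0)) ∨ F) ∧ (¬(F ∧ x0) ∨ ¬F)
  →3  ((x0 ∧ F) ∨ (F ∧ x0)) ∧ (¬(F ∧ x0) ∨ ¬F)
  →4  (F ∨ (F ∧ x0)) ∧ (¬(F ∧ x0) ∨ ¬F)
  →5  (F ∧ x0) ∧ (¬(F ∧ x0) ∨ ¬F)
  →6  F ∧ (¬(F ∧ x0) ∨ ¬F)
  →7  F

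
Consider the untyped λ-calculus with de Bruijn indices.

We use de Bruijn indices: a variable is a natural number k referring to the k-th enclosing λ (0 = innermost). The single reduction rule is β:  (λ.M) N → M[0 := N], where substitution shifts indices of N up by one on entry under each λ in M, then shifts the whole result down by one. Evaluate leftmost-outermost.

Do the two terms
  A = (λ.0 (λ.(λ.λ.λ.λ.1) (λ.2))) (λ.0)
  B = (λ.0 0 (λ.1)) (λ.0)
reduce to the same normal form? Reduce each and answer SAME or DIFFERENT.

Term A:
  start: (λ.0 (λ.(λ.λ.λ.λ.1) (λ.2))) (λ.0)
  step 1: (λ.0) (λ.(λ.λ.λ.λ.1) (λ.λ.0))
  step 2: λ.(λ.λ.λ.λ.1) (λ.λ.0)
  step 3: λ.λ.λ.λ.1

Term B:
  start: (λ.0 0 (λ.1)) (λ.0)
  step 1: (λ.0) (λ.0) (λ.λ.0)
  step 2: (λ.0) (λ.λ.0)
  step 3: λ.λ.0

Answer: DIFFERENT — A ⇓ λ.λ.λ.λ.1, B ⇓ λ.λ.0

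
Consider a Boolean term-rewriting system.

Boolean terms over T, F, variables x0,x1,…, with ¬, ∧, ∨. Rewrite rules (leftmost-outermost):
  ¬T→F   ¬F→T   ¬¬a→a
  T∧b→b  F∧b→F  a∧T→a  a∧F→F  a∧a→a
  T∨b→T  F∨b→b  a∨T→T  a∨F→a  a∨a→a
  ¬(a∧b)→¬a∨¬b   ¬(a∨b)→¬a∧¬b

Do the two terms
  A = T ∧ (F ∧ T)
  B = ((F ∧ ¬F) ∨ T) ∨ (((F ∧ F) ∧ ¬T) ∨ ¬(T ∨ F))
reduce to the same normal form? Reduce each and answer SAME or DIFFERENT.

Term A:
  start: T ∧ (F ∧ T)
  [1] F ∧ T
  [2] F

Term B:
  start: ((F ∧ ¬F) ∨ T) ∨ (((F ∧ F) ∧ ¬T) ∨ ¬(T ∨ F))
  [1] T ∨ (((F ∧ F) ∧ ¬T) ∨ ¬(T ∨ F))
  [2] T

Answer: DIFFERENT — A ⇓ F, B ⇓ T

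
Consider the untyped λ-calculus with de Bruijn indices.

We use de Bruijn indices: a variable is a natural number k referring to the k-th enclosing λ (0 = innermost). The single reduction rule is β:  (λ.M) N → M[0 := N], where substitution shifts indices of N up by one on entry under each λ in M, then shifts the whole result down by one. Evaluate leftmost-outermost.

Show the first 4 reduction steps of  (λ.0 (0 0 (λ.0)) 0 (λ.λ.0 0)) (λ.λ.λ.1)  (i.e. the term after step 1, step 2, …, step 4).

  start: (λ.0 (0 0 (λ.0)) 0 (λ.λ.0 0)) (λ.λ.λ.1)
  step 1: (λ.λ.λ.1) ((λ.λ.λ.1) (λ.λ.λ.1) (λ.0)) (λ.λ.λ.1) (λ.λ.0 0)
  step 2: (λ.λ.1) (λ.λ.λ.1) (λ.λ.0 0)
  step 3: (λ.λ.λ.λ.1) (λ.λ.0 0)
  step 4: λ.λ.λ.1

Answer: after 4 steps: λ.λ.λ.1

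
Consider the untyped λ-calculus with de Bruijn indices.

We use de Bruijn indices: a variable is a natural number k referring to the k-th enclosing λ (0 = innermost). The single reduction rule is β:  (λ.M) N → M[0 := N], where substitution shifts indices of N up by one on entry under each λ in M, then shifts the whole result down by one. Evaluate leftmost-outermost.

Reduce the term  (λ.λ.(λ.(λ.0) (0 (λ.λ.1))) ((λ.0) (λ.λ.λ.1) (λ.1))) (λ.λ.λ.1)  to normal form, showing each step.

Answer: normal form = λ.λ.λ.λ.1  (in 6 steps)

Reduction:
  start: (λ.λ.(λ.(λ.0) (0 (λ.λ.1))) ((λ.0) (λ.λ.λ.1) (λ.1))) (λ.λ.λ.1)
  [1] λ.(λ.(λ.0) (0 (λ.λ.1))) ((λ.0) (λ.λ.λ.1) (λ.1))
  [2] λ.(λ.0) ((λ.0) (λ.λ.λ.1) (λ.1) (λ.λ.1))
  [3] λ.(λ.0) (λ.λ.λ.1) (λ.1) (λ.λ.1)
  [4] λ.(λ.λ.λ.1) (λ.1) (λ.λ.1)
  [5] λ.(λ.λ.1) (λ.λ.1)
  [6] λ.λ.λ.λ.1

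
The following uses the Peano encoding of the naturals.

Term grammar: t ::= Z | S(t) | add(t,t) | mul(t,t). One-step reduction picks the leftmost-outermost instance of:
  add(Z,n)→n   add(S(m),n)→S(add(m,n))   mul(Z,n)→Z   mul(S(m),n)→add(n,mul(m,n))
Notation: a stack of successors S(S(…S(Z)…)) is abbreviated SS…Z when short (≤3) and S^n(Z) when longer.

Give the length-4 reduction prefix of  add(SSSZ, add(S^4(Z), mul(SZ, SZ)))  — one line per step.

Answer: after 4 steps: S(S(S(add(S^4(Z), mul(SZ, SZ)))))

Working:
  start: add(SSSZ, add(S^4(Z), mul(SZ, SZ)))
  →1  S(add(SSZ, add(S^4(Z), mul(SZ, SZ))))
  →2  S(S(add(SZ, add(S^4(Z), mul(SZ, SZ)))))
  →3  S(S(S(add(Z, add(S^4(Z), mul(SZ, SZ))))))
  →4  S(S(S(add(S^4(Z), mul(SZ, SZ)))))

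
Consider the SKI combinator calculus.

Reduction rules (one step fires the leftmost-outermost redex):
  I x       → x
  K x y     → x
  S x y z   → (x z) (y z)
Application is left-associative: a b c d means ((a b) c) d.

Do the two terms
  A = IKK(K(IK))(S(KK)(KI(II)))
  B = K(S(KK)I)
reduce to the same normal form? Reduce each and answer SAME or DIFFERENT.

Term A:
  start: IKK(K(IK))(S(KK)(KI(II)))
  →1  KK(K(IK))(S(KK)(KI(II)))
  →2  K(S(KK)(KI(II)))
  →3  K(S(KK)I)

Term B:
  start: K(S(KK)I)

Answer: SAME — A ⇓ K(S(KK)I), B ⇓ K(S(KK)I)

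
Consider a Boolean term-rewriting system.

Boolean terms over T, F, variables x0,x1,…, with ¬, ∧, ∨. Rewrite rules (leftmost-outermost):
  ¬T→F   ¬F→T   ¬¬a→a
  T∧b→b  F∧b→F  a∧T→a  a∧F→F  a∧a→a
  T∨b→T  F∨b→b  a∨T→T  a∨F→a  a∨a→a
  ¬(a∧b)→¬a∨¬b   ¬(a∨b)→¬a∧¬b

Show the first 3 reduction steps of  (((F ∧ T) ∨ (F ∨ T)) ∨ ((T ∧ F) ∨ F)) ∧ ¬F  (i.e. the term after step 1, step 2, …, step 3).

Answer: after 3 steps: (T ∨ ((T ∧ F) ∨ F)) ∧ ¬F

Derivation:
  start: (((F ∧ T) ∨ (F ∨ T)) ∨ ((T ∧ F) ∨ F)) ∧ ¬F
  step 1: ((F ∨ (F ∨ T)) ∨ ((T ∧ F) ∨ F)) ∧ ¬F
  step 2: ((F ∨ T) ∨ ((T ∧ F) ∨ F)) ∧ ¬F
  step 3: (T ∨ ((T ∧ F) ∨ F)) ∧ ¬F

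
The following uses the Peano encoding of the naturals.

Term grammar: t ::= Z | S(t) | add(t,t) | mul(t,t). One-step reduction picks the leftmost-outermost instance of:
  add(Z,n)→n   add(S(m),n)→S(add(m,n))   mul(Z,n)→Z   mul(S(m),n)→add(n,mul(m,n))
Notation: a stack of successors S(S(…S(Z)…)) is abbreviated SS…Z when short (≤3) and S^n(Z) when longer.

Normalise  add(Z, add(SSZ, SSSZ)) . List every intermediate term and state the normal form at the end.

  start: add(Z, add(SSZ, SSSZ))
  →1  add(SSZ, SSSZ)
  →2  S(add(SZ, SSSZ))
  →3  S(S(add(Z, SSSZ)))
  →4  S^5(Z)

Answer: normal form = S^5(Z)  (in 4 steps)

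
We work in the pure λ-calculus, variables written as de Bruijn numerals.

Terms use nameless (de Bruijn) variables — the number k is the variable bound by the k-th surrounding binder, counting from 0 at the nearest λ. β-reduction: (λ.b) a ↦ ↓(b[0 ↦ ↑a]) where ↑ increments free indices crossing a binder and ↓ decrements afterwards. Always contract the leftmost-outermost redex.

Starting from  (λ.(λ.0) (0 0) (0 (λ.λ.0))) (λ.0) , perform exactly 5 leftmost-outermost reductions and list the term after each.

  start: (λ.(λ.0) (0 0) (0 (λ.λ.0))) (λ.0)
  [1] (λ.0) ((λ.0) (λ.0)) ((λ.0) (λ.λ.0))
  [2] (λ.0) (λ.0) ((λ.0) (λ.λ.0))
  [3] (λ.0) ((λ.0) (λ.λ.0))
  [4] (λ.0) (λ.λ.0)
  [5] λ.λ.0

Answer: after 5 steps: λ.λ.0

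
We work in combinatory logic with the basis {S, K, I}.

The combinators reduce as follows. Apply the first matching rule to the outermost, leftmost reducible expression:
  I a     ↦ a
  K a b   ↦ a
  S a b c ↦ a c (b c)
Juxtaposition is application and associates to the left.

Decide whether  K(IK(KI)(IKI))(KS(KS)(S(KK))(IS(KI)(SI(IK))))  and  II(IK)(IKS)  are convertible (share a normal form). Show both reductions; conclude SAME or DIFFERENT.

Term A:
  start: K(IK(KI)(IKI))(KS(KS)(S(KK))(IS(KI)(SI(IK))))
  step 1: IK(KI)(IKI)
  step 2: K(KI)(IKI)
  step 3: KI

Term B:
  start: II(IK)(IKS)
  step 1: I(IK)(IKS)
  step 2: IK(IKS)
  step 3: K(IKS)
  step 4: K(KS)

Answer: DIFFERENT — A ⇓ KI, B ⇓ K(KS)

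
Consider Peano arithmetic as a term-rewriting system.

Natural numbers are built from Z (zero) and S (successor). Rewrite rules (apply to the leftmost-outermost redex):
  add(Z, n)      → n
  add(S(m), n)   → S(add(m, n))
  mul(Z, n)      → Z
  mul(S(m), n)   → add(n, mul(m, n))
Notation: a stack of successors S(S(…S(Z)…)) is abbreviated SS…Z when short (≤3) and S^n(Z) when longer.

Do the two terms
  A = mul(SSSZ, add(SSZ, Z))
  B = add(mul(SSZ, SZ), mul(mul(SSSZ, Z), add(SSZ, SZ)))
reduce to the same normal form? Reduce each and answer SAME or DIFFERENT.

Term A:
  start: mul(SSSZ, add(SSZ, Z))
  step 1: add(add(SSZ, Z), mul(SSZ, add(SSZ, Z)))
  step 2: add(S(add(SZ, Z)), mul(SSZ, add(SSZ, Z)))
  step 3: S(add(add(SZ, Z), mul(SSZ, add(SSZ, Z))))
  step 4: S(add(S(add(Z, Z)), mul(SSZ, add(SSZ, Z))))
  step 5: S(S(add(add(Z, Z), mul(SSZ, add(SSZ, Z)))))
  step 6: S(S(add(Z, mul(SSZ, add(SSZ, Z)))))
  step 7: S(S(mul(SSZ, add(SSZ, Z))))
  step 8: S(S(add(add(SSZ, Z), mul(SZ, add(SSZ, Z)))))
  step 9: S(S(add(S(add(SZ, Z)), mul(SZ, add(SSZ, Z)))))
  step 10: S(S(S(add(add(SZ, Z), mul(SZ, add(SSZ, Z))))))
  step 11: S(S(S(add(S(add(Z, Z)), mul(SZ, add(SSZ, Z))))))
  step 12: S(S(S(S(add(add(Z, Z), mul(SZ, add(SSZ, Z)))))))
  step 13: S(S(S(S(add(Z, mul(SZ, add(SSZ, Z)))))))
  step 14: S(S(S(S(mul(SZ, add(SSZ, Z))))))
  step 15: S(S(S(S(add(add(SSZ, Z), mul(Z, add(SSZ, Z)))))))
  step 16: S(S(S(S(add(S(add(SZ, Z)), mul(Z, add(SSZ, Z)))))))
  step 17: S(S(S(S(S(add(add(SZ, Z), mul(Z, add(SSZ, Z))))))))
  step 18: S(S(S(S(S(add(S(add(Z, Z)), mul(Z, add(SSZ, Z))))))))
  step 19: S(S(S(S(S(S(add(add(Z, Z), mul(Z, add(SSZ, Z)))))))))
  step 20: S(S(S(S(S(S(add(Z, mul(Z, add(SSZ, Z)))))))))
  step 21: S(S(S(S(S(S(mul(Z, add(SSZ, Z))))))))
  step 22: S^6(Z)

Term B:
  start: add(mul(SSZ, SZ), mul(mul(SSSZ, Z), add(SSZ, SZ)))
  step 1: add(add(SZ, mul(SZ, SZ)), mul(mul(SSSZ, Z), add(SSZ, SZ)))
  step 2: add(S(add(Z, mul(SZ, SZ))), mul(mul(SSSZ, Z), add(SSZ, SZ)))
  step 3: S(add(add(Z, mul(SZ, SZ)), mul(mul(SSSZ, Z), add(SSZ, SZ))))
  step 4: S(add(mul(SZ, SZ), mul(mul(SSSZ, Z), add(SSZ, SZ))))
  step 5: S(add(add(SZ, mul(Z, SZ)), mul(mul(SSSZ, Z), add(SSZ, SZ))))
  step 6: S(add(S(add(Z, mul(Z, SZ))), mul(mul(SSSZ, Z), add(SSZ, SZ))))
  step 7: S(S(add(add(Z, mul(Z, SZ)), mul(mul(SSSZ, Z), add(SSZ, SZ)))))
  step 8: S(S(add(mul(Z, SZ), mul(mul(SSSZ, Z), add(SSZ, SZ)))))
  step 9: S(S(add(Z, mul(mul(SSSZ, Z), add(SSZ, SZ)))))
  step 10: S(S(mul(mul(SSSZ, Z), add(SSZ, SZ))))
  step 11: S(S(mul(add(Z, mul(SSZ, Z)), add(SSZ, SZ))))
  step 12: S(S(mul(mul(SSZ, Z), add(SSZ, SZ))))
  step 13: S(S(mul(add(Z, mul(SZ, Z)), add(SSZ, SZ))))
  step 14: S(S(mul(mul(SZ, Z), add(SSZ, SZ))))
  step 15: S(S(mul(add(Z, mul(Z, Z)), add(SSZ, SZ))))
  step 16: S(S(mul(mul(Z, Z), add(SSZ, SZ))))
  step 17: S(S(mul(Z, add(SSZ, SZ))))
  step 18: SSZ

Answer: DIFFERENT — A ⇓ S^6(Z), B ⇓ SSZ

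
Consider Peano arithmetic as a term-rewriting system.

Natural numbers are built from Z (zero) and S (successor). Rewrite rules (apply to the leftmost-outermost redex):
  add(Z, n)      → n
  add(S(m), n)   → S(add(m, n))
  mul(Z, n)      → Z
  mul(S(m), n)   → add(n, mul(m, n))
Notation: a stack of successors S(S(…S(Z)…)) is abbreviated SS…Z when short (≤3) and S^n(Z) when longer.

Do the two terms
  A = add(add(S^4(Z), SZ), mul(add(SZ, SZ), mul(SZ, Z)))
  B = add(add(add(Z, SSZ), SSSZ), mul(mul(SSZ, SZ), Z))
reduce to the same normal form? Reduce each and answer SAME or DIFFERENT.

Answer: SAME — A ⇓ S^5(Z), B ⇓ S^5(Z)

Reduction:
Term A:
  start: add(add(S^4(Z), SZ), mul(add(SZ, SZ), mul(SZ, Z)))
  step 1: add(S(add(SSSZ, SZ)), mul(add(SZ, SZ), mul(SZ, Z)))
  step 2: S(add(add(SSSZ, SZ), mul(add(SZ, SZ), mul(SZ, Z))))
  step 3: S(add(S(add(SSZ, SZ)), mul(add(SZ, SZ), mul(SZ, Z))))
  step 4: S(S(add(add(SSZ, SZ), mul(add(SZ, SZ), mul(SZ, Z)))))
  step 5: S(S(add(S(add(SZ, SZ)), mul(add(SZ, SZ), mul(SZ, Z)))))
  step 6: S(S(S(add(add(SZ, SZ), mul(add(SZ, SZ), mul(SZ, Z))))))
  step 7: S(S(S(add(S(add(Z, SZ)), mul(add(SZ, SZ), mul(SZ, Z))))))
  step 8: S(S(S(S(add(add(Z, SZ), mul(add(SZ, SZ), mul(SZ, Z)))))))
  step 9: S(S(S(S(add(SZ, mul(add(SZ, SZ), mul(SZ, Z)))))))
  step 10: S(S(S(S(S(add(Z, mul(add(SZ, SZ), mul(SZ, Z))))))))
  step 11: S(S(S(S(S(mul(add(SZ, SZ), mul(SZ, Z)))))))
  step 12: S(S(S(S(S(mul(S(add(Z, SZ)), mul(SZ, Z)))))))
  step 13: S(S(S(S(S(add(mul(SZ, Z), mul(add(Z, SZ), mul(SZ, Z))))))))
  step 14: S(S(S(S(S(add(add(Z, mul(Z, Z)), mul(add(Z, SZ), mul(SZ, Z))))))))
  step 15: S(S(S(S(S(add(mul(Z, Z), mul(add(Z, SZ), mul(SZ, Z))))))))
  step 16: S(S(S(S(S(add(Z, mul(add(Z, SZ), mul(SZ, Z))))))))
  step 17: S(S(S(S(S(mul(add(Z, SZ), mul(SZ, Z)))))))
  step 18: S(S(S(S(S(mul(SZ, mul(SZ, Z)))))))
  step 19: S(S(S(S(S(add(mul(SZ, Z), mul(Z, mul(SZ, Z))))))))
  step 20: S(S(S(S(S(add(add(Z, mul(Z, Z)), mul(Z, mul(SZ, Z))))))))
  step 21: S(S(S(S(S(add(mul(Z, Z), mul(Z, mul(SZ, Z))))))))
  step 22: S(S(S(S(S(add(Z, mul(Z, mul(SZ, Z))))))))
  step 23: S(S(S(S(S(mul(Z, mul(SZ, Z)))))))
  step 24: S^5(Z)

Term B:
  start: add(add(add(Z, SSZ), SSSZ), mul(mul(SSZ, SZ), Z))
  step 1: add(add(SSZ, SSSZ), mul(mul(SSZ, SZ), Z))
  step 2: add(S(add(SZ, SSSZ)), mul(mul(SSZ, SZ), Z))
  step 3: S(add(add(SZ, SSSZ), mul(mul(SSZ, SZ), Z)))
  step 4: S(add(S(add(Z, SSSZ)), mul(mul(SSZ, SZ), Z)))
  step 5: S(S(add(add(Z, SSSZ), mul(mul(SSZ, SZ), Z))))
  step 6: S(S(add(SSSZ, mul(mul(SSZ, SZ), Z))))
  step 7: S(S(S(add(SSZ, mul(mul(SSZ, SZ), Z)))))
  step 8: S(S(S(S(add(SZ, mul(mul(SSZ, SZ), Z))))))
  step 9: S(S(S(S(S(add(Z, mul(mul(SSZ, SZ), Z)))))))
  step 10: S(S(S(S(S(mul(mul(SSZ, SZ), Z))))))
  step 11: S(S(S(S(S(mul(add(SZ, mul(SZ, SZ)), Z))))))
  step 12: S(S(S(S(S(mul(S(add(Z, mul(SZ, SZ))), Z))))))
  step 13: S(S(S(S(S(add(Z, mul(add(Z, mul(SZ, SZ)), Z)))))))
  step 14: S(S(S(S(S(mul(add(Z, mul(SZ, SZ)), Z))))))
  step 15: S(S(S(S(S(mul(mul(SZ, SZ), Z))))))
  step 16: S(S(S(S(S(mul(add(SZ, mul(Z, SZ)), Z))))))
  step 17: S(S(S(S(S(mul(S(add(Z, mul(Z, SZ))), Z))))))
  step 18: S(S(S(S(S(add(Z, mul(add(Z, mul(Z, SZ)), Z)))))))
  step 19: S(S(S(S(S(mul(add(Z, mul(Z, SZ)), Z))))))
  step 20: S(S(S(S(S(mul(mul(Z, SZ), Z))))))
  step 21: S(S(S(S(S(mul(Z, Z))))))
  step 22: S^5(Z)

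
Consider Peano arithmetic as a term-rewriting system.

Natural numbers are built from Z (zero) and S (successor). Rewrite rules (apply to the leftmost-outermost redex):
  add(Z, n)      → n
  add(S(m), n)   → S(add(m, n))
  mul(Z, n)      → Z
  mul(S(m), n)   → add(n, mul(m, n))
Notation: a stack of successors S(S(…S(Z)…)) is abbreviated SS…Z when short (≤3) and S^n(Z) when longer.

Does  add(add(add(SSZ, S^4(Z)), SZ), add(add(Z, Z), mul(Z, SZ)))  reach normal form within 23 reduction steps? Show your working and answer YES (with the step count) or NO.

  start: add(add(add(SSZ, S^4(Z)), SZ), add(add(Z, Z), mul(Z, SZ)))
  →1  add(add(S(add(SZ, S^4(Z))), SZ), add(add(Z, Z), mul(Z, SZ)))
  →2  add(S(add(add(SZ, S^4(Z)), SZ)), add(add(Z, Z), mul(Z, SZ)))
  →3  S(add(add(add(SZ, S^4(Z)), SZ), add(add(Z, Z), mul(Z, SZ))))
  →4  S(add(add(S(add(Z, S^4(Z))), SZ), add(add(Z, Z), mul(Z, SZ))))
  →5  S(add(S(add(add(Z, S^4(Z)), SZ)), add(add(Z, Z), mul(Z, SZ))))
  →6  S(S(add(add(add(Z, S^4(Z)), SZ), add(add(Z, Z), mul(Z, SZ)))))
  →7  S(S(add(add(S^4(Z), SZ), add(add(Z, Z), mul(Z, SZ)))))
  →8  S(S(add(S(add(SSSZ, SZ)), add(add(Z, Z), mul(Z, SZ)))))
  →9  S(S(S(add(add(SSSZ, SZ), add(add(Z, Z), mul(Z, SZ))))))
  →10  S(S(S(add(S(add(SSZ, SZ)), add(add(Z, Z), mul(Z, SZ))))))
  →11  S(S(S(S(add(add(SSZ, SZ), add(add(Z, Z), mul(Z, SZ)))))))
  →12  S(S(S(S(add(S(add(SZ, SZ)), add(add(Z, Z), mul(Z, SZ)))))))
  →13  S(S(S(S(S(add(add(SZ, SZ), add(add(Z, Z), mul(Z, SZ))))))))
  →14  S(S(S(S(S(add(S(add(Z, SZ)), add(add(Z, Z), mul(Z, SZ))))))))
  →15  S(S(S(S(S(S(add(add(Z, SZ), add(add(Z, Z), mul(Z, SZ)))))))))
  →16  S(S(S(S(S(S(add(SZ, add(add(Z, Z), mul(Z, SZ)))))))))
  →17  S(S(S(S(S(S(S(add(Z, add(add(Z, Z), mul(Z, SZ))))))))))
  →18  S(S(S(S(S(S(S(add(add(Z, Z), mul(Z, SZ)))))))))
  →19  S(S(S(S(S(S(S(add(Z, mul(Z, SZ)))))))))
  →20  S(S(S(S(S(S(S(mul(Z, SZ))))))))
  →21  S^7(Z)

Answer: YES — reaches normal form S^7(Z) in 21 ≤ 23 steps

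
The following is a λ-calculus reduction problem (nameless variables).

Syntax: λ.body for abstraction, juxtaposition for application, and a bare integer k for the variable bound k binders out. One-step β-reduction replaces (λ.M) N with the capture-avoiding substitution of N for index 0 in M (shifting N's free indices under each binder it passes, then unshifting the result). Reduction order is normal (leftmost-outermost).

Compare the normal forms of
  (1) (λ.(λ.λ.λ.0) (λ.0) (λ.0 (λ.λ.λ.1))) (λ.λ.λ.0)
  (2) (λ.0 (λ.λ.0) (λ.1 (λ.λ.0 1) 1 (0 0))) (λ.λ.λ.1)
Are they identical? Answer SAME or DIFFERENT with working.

Term A:
  start: (λ.(λ.λ.λ.0) (λ.0) (λ.0 (λ.λ.λ.1))) (λ.λ.λ.0)
  step 1: (λ.λ.λ.0) (λ.0) (λ.0 (λ.λ.λ.1))
  step 2: (λ.λ.0) (λ.0 (λ.λ.λ.1))
  step 3: λ.0

Term B:
  start: (λ.0 (λ.λ.0) (λ.1 (λ.λ.0 1) 1 (0 0))) (λ.λ.λ.1)
  step 1: (λ.λ.λ.1) (λ.λ.0) (λ.(λ.λ.λ.1) (λ.λ.0 1) (λ.λ.λ.1) (0 0))
  step 2: (λ.λ.1) (λ.(λ.λ.λ.1) (λ.λ.0 1) (λ.λ.λ.1) (0 0))
  step 3: λ.λ.(λ.λ.λ.1) (λ.λ.0 1) (λ.λ.λ.1) (0 0)
  step 4: λ.λ.(λ.λ.1) (λ.λ.λ.1) (0 0)
  step 5: λ.λ.(λ.λ.λ.λ.1) (0 0)
  step 6: λ.λ.λ.λ.λ.1

Answer: DIFFERENT — A ⇓ λ.0, B ⇓ λ.λ.λ.λ.λ.1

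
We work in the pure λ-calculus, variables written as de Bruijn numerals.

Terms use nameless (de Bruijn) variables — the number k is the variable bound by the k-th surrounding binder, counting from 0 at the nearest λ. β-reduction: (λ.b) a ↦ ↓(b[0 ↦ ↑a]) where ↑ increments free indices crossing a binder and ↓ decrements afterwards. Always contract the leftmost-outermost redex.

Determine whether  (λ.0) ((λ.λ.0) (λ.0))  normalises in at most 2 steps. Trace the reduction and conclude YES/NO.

Answer: YES — reaches normal form λ.0 in 2 ≤ 2 steps

Working:
  start: (λ.0) ((λ.λ.0) (λ.0))
  [1] (λ.λ.0) (λ.0)
  [2] λ.0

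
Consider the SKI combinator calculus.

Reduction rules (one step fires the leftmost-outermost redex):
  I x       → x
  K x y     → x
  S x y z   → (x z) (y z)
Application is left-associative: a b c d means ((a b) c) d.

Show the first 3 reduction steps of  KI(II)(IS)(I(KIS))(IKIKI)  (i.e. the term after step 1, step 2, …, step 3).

  start: KI(II)(IS)(I(KIS))(IKIKI)
  →1  I(IS)(I(KIS))(IKIKI)
  →2  IS(I(KIS))(IKIKI)
  →3  S(I(KIS))(IKIKI)

Answer: after 3 steps: S(I(KIS))(IKIKI)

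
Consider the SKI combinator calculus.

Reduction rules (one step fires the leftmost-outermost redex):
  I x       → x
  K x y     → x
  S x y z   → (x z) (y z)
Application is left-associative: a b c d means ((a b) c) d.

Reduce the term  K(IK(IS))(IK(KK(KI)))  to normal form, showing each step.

  start: K(IK(IS))(IK(KK(KI)))
  [1] IK(IS)
  [2] K(IS)
  [3] KS

Answer: normal form = KS  (in 3 steps)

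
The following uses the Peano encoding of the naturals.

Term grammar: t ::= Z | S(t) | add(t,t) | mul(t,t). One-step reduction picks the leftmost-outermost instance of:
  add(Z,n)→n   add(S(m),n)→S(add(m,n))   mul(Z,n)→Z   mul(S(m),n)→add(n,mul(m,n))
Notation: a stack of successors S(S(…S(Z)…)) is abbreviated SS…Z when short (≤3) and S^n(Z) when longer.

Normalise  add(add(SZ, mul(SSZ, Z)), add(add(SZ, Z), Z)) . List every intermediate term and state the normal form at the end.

Answer: normal form = SSZ  (in 13 steps)

Derivation:
  start: add(add(SZ, mul(SSZ, Z)), add(add(SZ, Z), Z))
  step 1: add(S(add(Z, mul(SSZ, Z))), add(add(SZ, Z), Z))
  step 2: S(add(add(Z, mul(SSZ, Z)), add(add(SZ, Z), Z)))
  step 3: S(add(mul(SSZ, Z), add(add(SZ, Z), Z)))
  step 4: S(add(add(Z, mul(SZ, Z)), add(add(SZ, Z), Z)))
  step 5: S(add(mul(SZ, Z), add(add(SZ, Z), Z)))
  step 6: S(add(add(Z, mul(Z, Z)), add(add(SZ, Z), Z)))
  step 7: S(add(mul(Z, Z), add(add(SZ, Z), Z)))
  step 8: S(add(Z, add(add(SZ, Z), Z)))
  step 9: S(add(add(SZ, Z), Z))
  step 10: S(add(S(add(Z, Z)), Z))
  step 11: S(S(add(add(Z, Z), Z)))
  step 12: S(S(add(Z, Z)))
  step 13: SSZ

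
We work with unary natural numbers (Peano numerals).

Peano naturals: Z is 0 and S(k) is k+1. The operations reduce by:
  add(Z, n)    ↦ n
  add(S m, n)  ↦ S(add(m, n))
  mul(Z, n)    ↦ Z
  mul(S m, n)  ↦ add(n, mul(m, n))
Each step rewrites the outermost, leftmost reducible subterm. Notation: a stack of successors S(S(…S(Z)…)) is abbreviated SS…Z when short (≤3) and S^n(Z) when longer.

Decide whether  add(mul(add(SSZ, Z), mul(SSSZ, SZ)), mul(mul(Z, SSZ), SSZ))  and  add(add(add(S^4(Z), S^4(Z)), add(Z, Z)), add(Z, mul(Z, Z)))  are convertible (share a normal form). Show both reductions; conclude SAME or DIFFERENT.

Term A:
  start: add(mul(add(SSZ, Z), mul(SSSZ, SZ)), mul(mul(Z, SSZ), SSZ))
  [1] add(mul(S(add(SZ, Z)), mul(SSSZ, SZ)), mul(mul(Z, SSZ), SSZ))
  [2] add(add(mul(SSSZ, SZ), mul(add(SZ, Z), mul(SSSZ, SZ))), mul(mul(Z, SSZ), SSZ))
  [3] add(add(add(SZ, mul(SSZ, SZ)), mul(add(SZ, Z), mul(SSSZ, SZ))), mul(mul(Z, SSZ), SSZ))
  [4] add(add(S(add(Z, mul(SSZ, SZ))), mul(add(SZ, Z), mul(SSSZ, SZ))), mul(mul(Z, SSZ), SSZ))
  [5] add(S(add(add(Z, mul(SSZ, SZ)), mul(add(SZ, Z), mul(SSSZ, SZ)))), mul(mul(Z, SSZ), SSZ))
  [6] S(add(add(add(Z, mul(SSZ, SZ)), mul(add(SZ, Z), mul(SSSZ, SZ))), mul(mul(Z, SSZ), SSZ)))
  [7] S(add(add(mul(SSZ, SZ), mul(add(SZ, Z), mul(SSSZ, SZ))), mul(mul(Z, SSZ), SSZ)))
  [8] S(add(add(add(SZ, mul(SZ, SZ)), mul(add(SZ, Z), mul(SSSZ, SZ))), mul(mul(Z, SSZ), SSZ)))
  [9] S(add(add(S(add(Z, mul(SZ, SZ))), mul(add(SZ, Z), mul(SSSZ, SZ))), mul(mul(Z, SSZ), SSZ)))
  [10] S(add(S(add(add(Z, mul(SZ, SZ)), mul(add(SZ, Z), mul(SSSZ, SZ)))), mul(mul(Z, SSZ), SSZ)))
  [11] S(S(add(add(add(Z, mul(SZ, SZ)), mul(add(SZ, Z), mul(SSSZ, SZ))), mul(mul(Z, SSZ), SSZ))))
  [12] S(S(add(add(mul(SZ, SZ), mul(add(SZ, Z), mul(SSSZ, SZ))), mul(mul(Z, SSZ), SSZ))))
  [13] S(S(add(add(add(SZ, mul(Z, SZ)), mul(add(SZ, Z), mul(SSSZ, SZ))), mul(mul(Z, SSZ), SSZ))))
  [14] S(S(add(add(S(add(Z, mul(Z, SZ))), mul(add(SZ, Z), mul(SSSZ, SZ))), mul(mul(Z, SSZ), SSZ))))
  [15] S(S(add(S(add(add(Z, mul(Z, SZ)), mul(add(SZ, Z), mul(SSSZ, SZ)))), mul(mul(Z, SSZ), SSZ))))
  [16] S(S(S(add(add(add(Z, mul(Z, SZ)), mul(add(SZ, Z), mul(SSSZ, SZ))), mul(mul(Z, SSZ), SSZ)))))
  [17] S(S(S(add(add(mul(Z, SZ), mul(add(SZ, Z), mul(SSSZ, SZ))), mul(mul(Z, SSZ), SSZ)))))
  [18] S(S(S(add(add(Z, mul(add(SZ, Z), mul(SSSZ, SZ))), mul(mul(Z, SSZ), SSZ)))))
  [19] S(S(S(add(mul(add(SZ, Z), mul(SSSZ, SZ)), mul(mul(Z, SSZ), SSZ)))))
  [20] S(S(S(add(mul(S(add(Z, Z)), mul(SSSZ, SZ)), mul(mul(Z, SSZ), SSZ)))))
  [21] S(S(S(add(add(mul(SSSZ, SZ), mul(add(Z, Z), mul(SSSZ, SZ))), mul(mul(Z, SSZ), SSZ)))))
  [22] S(S(S(add(add(add(SZ, mul(SSZ, SZ)), mul(add(Z, Z), mul(SSSZ, SZ))), mul(mul(Z, SSZ), SSZ)))))
  [23] S(S(S(add(add(S(add(Z, mul(SSZ, SZ))), mul(add(Z, Z), mul(SSSZ, SZ))), mul(mul(Z, SSZ), SSZ)))))
  [24] S(S(S(add(S(add(add(Z, mul(SSZ, SZ)), mul(add(Z, Z), mul(SSSZ, SZ)))), mul(mul(Z, SSZ), SSZ)))))
  [25] S(S(S(S(add(add(add(Z, mul(SSZ, SZ)), mul(add(Z, Z), mul(SSSZ, SZ))), mul(mul(Z, SSZ), SSZ))))))
  [26] S(S(S(S(add(add(mul(SSZ, SZ), mul(add(Z, Z), mul(SSSZ, SZ))), mul(mul(Z, SSZ), SSZ))))))
  [27] S(S(S(S(add(add(add(SZ, mul(SZ, SZ)), mul(add(Z, Z), mul(SSSZ, SZ))), mul(mul(Z, SSZ), SSZ))))))
  [28] S(S(S(S(add(add(S(add(Z, mul(SZ, SZ))), mul(add(Z, Z), mul(SSSZ, SZ))), mul(mul(Z, SSZ), SSZ))))))
  [29] S(S(S(S(add(S(add(add(Z, mul(SZ, SZ)), mul(add(Z, Z), mul(SSSZ, SZ)))), mul(mul(Z, SSZ), SSZ))))))
  [30] S(S(S(S(S(add(add(add(Z, mul(SZ, SZ)), mul(add(Z, Z), mul(SSSZ, SZ))), mul(mul(Z, SSZ), SSZ)))))))
  [31] S(S(S(S(S(add(add(mul(SZ, SZ), mul(add(Z, Z), mul(SSSZ, SZ))), mul(mul(Z, SSZ), SSZ)))))))
  [32] S(S(S(S(S(add(add(add(SZ, mul(Z, SZ)), mul(add(Z, Z), mul(SSSZ, SZ))), mul(mul(Z, SSZ), SSZ)))))))
  [33] S(S(S(S(S(add(add(S(add(Z, mul(Z, SZ))), mul(add(Z, Z), mul(SSSZ, SZ))), mul(mul(Z, SSZ), SSZ)))))))
  [34] S(S(S(S(S(add(S(add(add(Z, mul(Z, SZ)), mul(add(Z, Z), mul(SSSZ, SZ)))), mul(mul(Z, SSZ), SSZ)))))))
  [35] S(S(S(S(S(S(add(add(add(Z, mul(Z, SZ)), mul(add(Z, Z), mul(SSSZ, SZ))), mul(mul(Z, SSZ), SSZ))))))))
  [36] S(S(S(S(S(S(add(add(mul(Z, SZ), mul(add(Z, Z), mul(SSSZ, SZ))), mul(mul(Z, SSZ), SSZ))))))))
  [37] S(S(S(S(S(S(add(add(Z, mul(add(Z, Z), mul(SSSZ, SZ))), mul(mul(Z, SSZ), SSZ))))))))
  [38] S(S(S(S(S(S(add(mul(add(Z, Z), mul(SSSZ, SZ)), mul(mul(Z, SSZ), SSZ))))))))
  [39] S(S(S(S(S(S(add(mul(Z, mul(SSSZ, SZ)), mul(mul(Z, SSZ), SSZ))))))))
  [40] S(S(S(S(S(S(add(Z, mul(mul(Z, SSZ), SSZ))))))))
  [41] S(S(S(S(S(S(mul(mul(Z, SSZ), SSZ)))))))
  [42] S(S(S(S(S(S(mul(Z, SSZ)))))))
  [43] S^6(Z)

Term B:
  start: add(add(add(S^4(Z), S^4(Z)), add(Z, Z)), add(Z, mul(Z, Z)))
  [1] add(add(S(add(SSSZ, S^4(Z))), add(Z, Z)), add(Z, mul(Z, Z)))
  [2] add(S(add(add(SSSZ, S^4(Z)), add(Z, Z))), add(Z, mul(Z, Z)))
  [3] S(add(add(add(SSSZ, S^4(Z)), add(Z, Z)), add(Z, mul(Z, Z))))
  [4] S(add(add(S(add(SSZ, S^4(Z))), add(Z, Z)), add(Z, mul(Z, Z))))
  [5] S(add(S(add(add(SSZ, S^4(Z)), add(Z, Z))), add(Z, mul(Z, Z))))
  [6] S(S(add(add(add(SSZ, S^4(Z)), add(Z, Z)), add(Z, mul(Z, Z)))))
  [7] S(S(add(add(S(add(SZ, S^4(Z))), add(Z, Z)), add(Z, mul(Z, Z)))))
  [8] S(S(add(S(add(add(SZ, S^4(Z)), add(Z, Z))), add(Z, mul(Z, Z)))))
  [9] S(S(S(add(add(add(SZ, S^4(Z)), add(Z, Z)), add(Z, mul(Z, Z))))))
  [10] S(S(S(add(add(S(add(Z, S^4(Z))), add(Z, Z)), add(Z, mul(Z, Z))))))
  [11] S(S(S(add(S(add(add(Z, S^4(Z)), add(Z, Z))), add(Z, mul(Z, Z))))))
  [12] S(S(S(S(add(add(add(Z, S^4(Z)), add(Z, Z)), add(Z, mul(Z, Z)))))))
  [13] S(S(S(S(add(add(S^4(Z), add(Z, Z)), add(Z, mul(Z, Z)))))))
  [14] S(S(S(S(add(S(add(SSSZ, add(Z, Z))), add(Z, mul(Z, Z)))))))
  [15] S(S(S(S(S(add(add(SSSZ, add(Z, Z)), add(Z, mul(Z, Z))))))))
  [16] S(S(S(S(S(add(S(add(SSZ, add(Z, Z))), add(Z, mul(Z, Z))))))))
  [17] S(S(S(S(S(S(add(add(SSZ, add(Z, Z)), add(Z, mul(Z, Z)))))))))
  [18] S(S(S(S(S(S(add(S(add(SZ, add(Z, Z))), add(Z, mul(Z, Z)))))))))
  [19] S(S(S(S(S(S(S(add(add(SZ, add(Z, Z)), add(Z, mul(Z, Z))))))))))
  [20] S(S(S(S(S(S(S(add(S(add(Z, add(Z, Z))), add(Z, mul(Z, Z))))))))))
  [21] S(S(S(S(S(S(S(S(add(add(Z, add(Z, Z)), add(Z, mul(Z, Z)))))))))))
  [22] S(S(S(S(S(S(S(S(add(add(Z, Z), add(Z, mul(Z, Z)))))))))))
  [23] S(S(S(S(S(S(S(S(add(Z, add(Z, mul(Z, Z)))))))))))
  [24] S(S(S(S(S(S(S(S(add(Z, mul(Z, Z))))))))))
  [25] S(S(S(S(S(S(S(S(mul(Z, Z)))))))))
  [26] S^8(Z)

Answer: DIFFERENT — A ⇓ S^6(Z), B ⇓ S^8(Z)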